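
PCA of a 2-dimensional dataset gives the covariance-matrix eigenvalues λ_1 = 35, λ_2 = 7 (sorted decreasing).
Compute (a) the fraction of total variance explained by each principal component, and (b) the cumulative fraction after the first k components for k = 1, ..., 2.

Step 1 — total variance = trace(Sigma) = Σ λ_i = 35 + 7 = 42.

Step 2 — fraction explained by component i = λ_i / Σ λ:
  PC1: 35/42 = 0.8333
  PC2: 7/42 = 0.1667

Step 3 — cumulative fraction after k components = (λ_1 + ... + λ_k) / Σ λ:
  k = 1: 35/42 = 0.8333
  k = 2: (35 + 7)/42 = 42/42 = 1

Summary (fraction, with percent):

explained: PC1 0.8333 (83.33%), PC2 0.1667 (16.67%);  cumulative: 0.8333, 1


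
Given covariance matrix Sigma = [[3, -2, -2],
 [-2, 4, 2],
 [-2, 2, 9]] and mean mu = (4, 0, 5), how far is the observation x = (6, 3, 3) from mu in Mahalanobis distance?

Step 1 — centre the observation: (x - mu) = (2, 3, -2).

Step 2 — invert Sigma (cofactor / det for 3×3, or solve directly):
  Sigma^{-1} = [[0.5333, 0.2333, 0.0667],
 [0.2333, 0.3833, -0.0333],
 [0.0667, -0.0333, 0.1333]].

Step 3 — form the quadratic (x - mu)^T · Sigma^{-1} · (x - mu):
  Sigma^{-1} · (x - mu) = (1.6333, 1.6833, -0.2333).
  (x - mu)^T · [Sigma^{-1} · (x - mu)] = (2)·(1.6333) + (3)·(1.6833) + (-2)·(-0.2333) = 8.7833.

Step 4 — take square root: d = √(8.7833) ≈ 2.9637.

d(x, mu) = √(8.7833) ≈ 2.9637


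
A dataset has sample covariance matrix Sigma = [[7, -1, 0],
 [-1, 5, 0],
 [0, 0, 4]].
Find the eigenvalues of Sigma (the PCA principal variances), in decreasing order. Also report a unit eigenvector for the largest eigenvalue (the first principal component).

Step 1 — characteristic polynomial p(λ) = det(λI - Sigma) = λ³ - tr·λ² + c_1·λ - det, where tr = trace, c_1 = sum of the principal 2×2 minors, det = det(Sigma):
  tr = 7 + 5 + 4 = 16,
  c_1 = (7·5 - (-1)²) + (7·4 - (0)²) + (5·4 - (0)²) = 34 + 28 + 20 = 82,
  det = 7·(5·4 - (0)²) - (-1)·((-1)·4 - (0)·(0)) + (0)·((-1)·(0) - 5·(0)) = 7·(20) - (-1)·(-4) + (0)·(0) = 136.
  So p(λ) = λ³ - 16λ² + 82λ - 136.
Step 2 — look for an integer root (rational root theorem: any rational root is an integer divisor of 136). Testing λ = 4:
  p(4) = 64 - 256 + 328 - 136 = 0  ✓
  Dividing out (λ - 4): p(λ) = (λ - 4)(λ² - 12λ + 34).
Step 3 — remaining eigenvalues from the quadratic λ² - 12λ + 34 = 0:
  Δ = 12² - 4·34 = 144 - 136 = 8,  λ = (12 ± √8)/2 = (12 ± 2.8284)/2 ≈ 7.4142 or 4.5858.
  Sorted: λ_1 = 7.4142,  λ_2 = 4.5858,  λ_3 = 4  (check: sum = 16 = tr ✓).

Step 4 — unit eigenvector for λ_1 ≈ 7.4142: v spans the null space of (Sigma - λ_1 I), whose rows are
  r_1 = (-0.4142, -1, 0),  r_2 = (-1, -2.4142, 0),  r_3 = (0, 0, -3.4142).
  v is orthogonal to every row, so take v ∝ r_1 × r_3 = ((-1)·(-3.4142) - (0)·(0), (0)·(0) - (-0.4142)·(-3.4142), (-0.4142)·(0) - (-1)·(0)) ≈ (3.4142, -1.4142, 0).
  Let u = (3.4142, -1.4142, 0).
  ||u|| = √((3.4142)² + (-1.4142)² + (0)²) = √(13.6569) ≈ 3.6955,  v_1 = u/||u|| ≈ (0.9239, -0.3827, 0) (||v_1|| = 1).

λ_1 = 7.4142,  λ_2 = 4.5858,  λ_3 = 4;  v_1 ≈ (0.9239, -0.3827, 0)


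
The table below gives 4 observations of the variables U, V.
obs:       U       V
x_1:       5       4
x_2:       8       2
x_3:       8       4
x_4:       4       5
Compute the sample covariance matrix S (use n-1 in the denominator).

Step 1 — column means:
  mean(U) = (5 + 8 + 8 + 4) / 4 = 25/4 = 6.25
  mean(V) = (4 + 2 + 4 + 5) / 4 = 15/4 = 3.75

Step 2 — sample covariance S[i,j] = (1/(n-1)) · Σ_k (x_{k,i} - mean_i) · (x_{k,j} - mean_j), with n-1 = 3.
  S[U,U] = ((-1.25)·(-1.25) + (1.75)·(1.75) + (1.75)·(1.75) + (-2.25)·(-2.25)) / 3 = 12.75/3 = 4.25
  S[U,V] = ((-1.25)·(0.25) + (1.75)·(-1.75) + (1.75)·(0.25) + (-2.25)·(1.25)) / 3 = -5.75/3 = -1.9167
  S[V,V] = ((0.25)·(0.25) + (-1.75)·(-1.75) + (0.25)·(0.25) + (1.25)·(1.25)) / 3 = 4.75/3 = 1.5833

S is symmetric (S[j,i] = S[i,j]). Assembling:

S = [[4.25, -1.9167],
 [-1.9167, 1.5833]]


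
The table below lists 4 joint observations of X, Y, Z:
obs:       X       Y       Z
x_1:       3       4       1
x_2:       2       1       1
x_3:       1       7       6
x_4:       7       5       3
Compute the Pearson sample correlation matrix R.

Step 1 — column means:
  mean(X) = (3 + 2 + 1 + 7) / 4 = 13/4 = 3.25
  mean(Y) = (4 + 1 + 7 + 5) / 4 = 17/4 = 4.25
  mean(Z) = (1 + 1 + 6 + 3) / 4 = 11/4 = 2.75

Step 2 — sample variances and covariances s[i,j] = (1/(n-1)) · Σ_k (x_{k,i} - mean_i) · (x_{k,j} - mean_j), with n-1 = 3:
  s[X,X] = ((-0.25)·(-0.25) + (-1.25)·(-1.25) + (-2.25)·(-2.25) + (3.75)·(3.75)) / 3 = 20.75/3 = 6.9167
  s[X,Y] = ((-0.25)·(-0.25) + (-1.25)·(-3.25) + (-2.25)·(2.75) + (3.75)·(0.75)) / 3 = 0.75/3 = 0.25
  s[X,Z] = ((-0.25)·(-1.75) + (-1.25)·(-1.75) + (-2.25)·(3.25) + (3.75)·(0.25)) / 3 = -3.75/3 = -1.25
  s[Y,Y] = ((-0.25)·(-0.25) + (-3.25)·(-3.25) + (2.75)·(2.75) + (0.75)·(0.75)) / 3 = 18.75/3 = 6.25
  s[Y,Z] = ((-0.25)·(-1.75) + (-3.25)·(-1.75) + (2.75)·(3.25) + (0.75)·(0.25)) / 3 = 15.25/3 = 5.0833
  s[Z,Z] = ((-1.75)·(-1.75) + (-1.75)·(-1.75) + (3.25)·(3.25) + (0.25)·(0.25)) / 3 = 16.75/3 = 5.5833
  Sample standard deviations s_i = √(s[i,i]):
  s(X) = √(6.9167) = 2.63
  s(Y) = √(6.25) = 2.5
  s(Z) = √(5.5833) = 2.3629

Step 3 — r_{ij} = s_{ij} / (s_i · s_j):
  r[X,X] = 1 (diagonal).
  r[X,Y] = 0.25 / (2.63 · 2.5) = 0.25 / 6.5749 = 0.038
  r[X,Z] = -1.25 / (2.63 · 2.3629) = -1.25 / 6.2143 = -0.2011
  r[Y,Y] = 1 (diagonal).
  r[Y,Z] = 5.0833 / (2.5 · 2.3629) = 5.0833 / 5.9073 = 0.8605
  r[Z,Z] = 1 (diagonal).

R is symmetric with unit diagonal. Assembling:

R = [[1, 0.038, -0.2011],
 [0.038, 1, 0.8605],
 [-0.2011, 0.8605, 1]]


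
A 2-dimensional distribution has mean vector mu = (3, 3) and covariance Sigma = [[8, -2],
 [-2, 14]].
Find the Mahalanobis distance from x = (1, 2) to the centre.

Step 1 — centre the observation: (x - mu) = (-2, -1).

Step 2 — invert Sigma. det(Sigma) = 8·14 - (-2)² = 108.
  Sigma^{-1} = (1/det) · [[d, -b], [-b, a]] = [[0.1296, 0.0185],
 [0.0185, 0.0741]].

Step 3 — form the quadratic (x - mu)^T · Sigma^{-1} · (x - mu):
  Sigma^{-1} · (x - mu) = (-0.2778, -0.1111).
  (x - mu)^T · [Sigma^{-1} · (x - mu)] = (-2)·(-0.2778) + (-1)·(-0.1111) = 0.6667.

Step 4 — take square root: d = √(0.6667) ≈ 0.8165.

d(x, mu) = √(0.6667) ≈ 0.8165


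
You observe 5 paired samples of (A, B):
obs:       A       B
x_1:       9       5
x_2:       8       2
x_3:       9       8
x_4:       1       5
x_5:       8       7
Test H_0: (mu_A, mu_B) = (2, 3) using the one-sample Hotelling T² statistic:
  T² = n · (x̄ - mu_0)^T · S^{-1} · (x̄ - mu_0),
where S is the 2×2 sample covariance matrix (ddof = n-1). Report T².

Step 1 — sample mean vector:
  mean(A) = (9 + 8 + 9 + 1 + 8) / 5 = 35/5 = 7
  mean(B) = (5 + 2 + 8 + 5 + 7) / 5 = 27/5 = 5.4
  x̄ = (7, 5.4),  deviation x̄ - mu_0 = (7, 5.4) - (2, 3) = (5, 2.4).

Step 2 — sample covariance matrix, S[i,j] = (1/(n-1)) · Σ_k (x_{k,i} - mean_i) · (x_{k,j} - mean_j), divisor n-1 = 4:
  S[A,A] = ((2)·(2) + (1)·(1) + (2)·(2) + (-6)·(-6) + (1)·(1)) / 4 = 46/4 = 11.5
  S[A,B] = ((2)·(-0.4) + (1)·(-3.4) + (2)·(2.6) + (-6)·(-0.4) + (1)·(1.6)) / 4 = 5/4 = 1.25
  S[B,B] = ((-0.4)·(-0.4) + (-3.4)·(-3.4) + (2.6)·(2.6) + (-0.4)·(-0.4) + (1.6)·(1.6)) / 4 = 21.2/4 = 5.3
  S = [[11.5, 1.25],
 [1.25, 5.3]].

Step 3 — invert S. det(S) = 11.5·5.3 - (1.25)² = 59.3875.
  S^{-1} = (1/det) · [[d, -b], [-b, a]] = [[0.0892, -0.021],
 [-0.021, 0.1936]].

Step 4 — quadratic form (x̄ - mu_0)^T · S^{-1} · (x̄ - mu_0):
  S^{-1} · (x̄ - mu_0) = (0.3957, 0.3595),
  (x̄ - mu_0)^T · [...] = (5)·(0.3957) + (2.4)·(0.3595) = 2.8413.

Step 5 — scale by n: T² = 5 · 2.8413 = 14.2067.

T² ≈ 14.2067


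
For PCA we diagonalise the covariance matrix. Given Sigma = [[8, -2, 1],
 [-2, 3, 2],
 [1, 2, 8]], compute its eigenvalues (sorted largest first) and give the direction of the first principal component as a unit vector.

Step 1 — characteristic polynomial p(λ) = det(λI - Sigma) = λ³ - tr·λ² + c_1·λ - det, where tr = trace, c_1 = sum of the principal 2×2 minors, det = det(Sigma):
  tr = 8 + 3 + 8 = 19,
  c_1 = (8·3 - (-2)²) + (8·8 - (1)²) + (3·8 - (2)²) = 20 + 63 + 20 = 103,
  det = 8·(3·8 - (2)²) - (-2)·((-2)·8 - (2)·(1)) + (1)·((-2)·(2) - 3·(1)) = 8·(20) - (-2)·(-18) + (1)·(-7) = 117.
  So p(λ) = λ³ - 19λ² + 103λ - 117.
Step 2 — look for an integer root (rational root theorem: any rational root is an integer divisor of 117). Testing λ = 9:
  p(9) = 729 - 1539 + 927 - 117 = 0  ✓
  Dividing out (λ - 9): p(λ) = (λ - 9)(λ² - 10λ + 13).
Step 3 — remaining eigenvalues from the quadratic λ² - 10λ + 13 = 0:
  Δ = 10² - 4·13 = 100 - 52 = 48,  λ = (10 ± √48)/2 = (10 ± 6.9282)/2 ≈ 8.4641 or 1.5359.
  Sorted: λ_1 = 9,  λ_2 = 8.4641,  λ_3 = 1.5359  (check: sum = 19 = tr ✓).

Step 4 — unit eigenvector for λ_1 = 9: v spans the null space of (Sigma - λ_1 I), whose rows are
  r_1 = (-1, -2, 1),  r_2 = (-2, -6, 2),  r_3 = (1, 2, -1).
  v is orthogonal to every row, so take v ∝ r_1 × r_2 = ((-2)·(2) - (1)·(-6), (1)·(-2) - (-1)·(2), (-1)·(-6) - (-2)·(-2)) = (2, 0, 2).
  Rescale (divide by 2): u = (1, 0, 1).
  ||u|| = √((1)² + (0)² + (1)²) = √(2) ≈ 1.4142,  v_1 = u/||u|| ≈ (0.7071, 0, 0.7071) (||v_1|| = 1).

λ_1 = 9,  λ_2 = 8.4641,  λ_3 = 1.5359;  v_1 ≈ (0.7071, 0, 0.7071)


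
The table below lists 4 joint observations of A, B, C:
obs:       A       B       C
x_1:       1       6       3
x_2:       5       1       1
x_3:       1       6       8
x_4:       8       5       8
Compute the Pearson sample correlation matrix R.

Step 1 — column means:
  mean(A) = (1 + 5 + 1 + 8) / 4 = 15/4 = 3.75
  mean(B) = (6 + 1 + 6 + 5) / 4 = 18/4 = 4.5
  mean(C) = (3 + 1 + 8 + 8) / 4 = 20/4 = 5

Step 2 — sample variances and covariances s[i,j] = (1/(n-1)) · Σ_k (x_{k,i} - mean_i) · (x_{k,j} - mean_j), with n-1 = 3:
  s[A,A] = ((-2.75)·(-2.75) + (1.25)·(1.25) + (-2.75)·(-2.75) + (4.25)·(4.25)) / 3 = 34.75/3 = 11.5833
  s[A,B] = ((-2.75)·(1.5) + (1.25)·(-3.5) + (-2.75)·(1.5) + (4.25)·(0.5)) / 3 = -10.5/3 = -3.5
  s[A,C] = ((-2.75)·(-2) + (1.25)·(-4) + (-2.75)·(3) + (4.25)·(3)) / 3 = 5/3 = 1.6667
  s[B,B] = ((1.5)·(1.5) + (-3.5)·(-3.5) + (1.5)·(1.5) + (0.5)·(0.5)) / 3 = 17/3 = 5.6667
  s[B,C] = ((1.5)·(-2) + (-3.5)·(-4) + (1.5)·(3) + (0.5)·(3)) / 3 = 17/3 = 5.6667
  s[C,C] = ((-2)·(-2) + (-4)·(-4) + (3)·(3) + (3)·(3)) / 3 = 38/3 = 12.6667
  Sample standard deviations s_i = √(s[i,i]):
  s(A) = √(11.5833) = 3.4034
  s(B) = √(5.6667) = 2.3805
  s(C) = √(12.6667) = 3.559

Step 3 — r_{ij} = s_{ij} / (s_i · s_j):
  r[A,A] = 1 (diagonal).
  r[A,B] = -3.5 / (3.4034 · 2.3805) = -3.5 / 8.1018 = -0.432
  r[A,C] = 1.6667 / (3.4034 · 3.559) = 1.6667 / 12.1129 = 0.1376
  r[B,B] = 1 (diagonal).
  r[B,C] = 5.6667 / (2.3805 · 3.559) = 5.6667 / 8.4722 = 0.6689
  r[C,C] = 1 (diagonal).

R is symmetric with unit diagonal. Assembling:

R = [[1, -0.432, 0.1376],
 [-0.432, 1, 0.6689],
 [0.1376, 0.6689, 1]]


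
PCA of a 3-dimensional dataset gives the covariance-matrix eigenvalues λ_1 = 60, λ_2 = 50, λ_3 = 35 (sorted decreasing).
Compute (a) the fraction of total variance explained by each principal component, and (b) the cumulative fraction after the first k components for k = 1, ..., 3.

Step 1 — total variance = trace(Sigma) = Σ λ_i = 60 + 50 + 35 = 145.

Step 2 — fraction explained by component i = λ_i / Σ λ:
  PC1: 60/145 = 0.4138
  PC2: 50/145 = 0.3448
  PC3: 35/145 = 0.2414

Step 3 — cumulative fraction after k components = (λ_1 + ... + λ_k) / Σ λ:
  k = 1: 60/145 = 0.4138
  k = 2: (60 + 50)/145 = 110/145 = 0.7586
  k = 3: (60 + 50 + 35)/145 = 145/145 = 1

Summary (fraction, with percent):

explained: PC1 0.4138 (41.38%), PC2 0.3448 (34.48%), PC3 0.2414 (24.14%);  cumulative: 0.4138, 0.7586, 1


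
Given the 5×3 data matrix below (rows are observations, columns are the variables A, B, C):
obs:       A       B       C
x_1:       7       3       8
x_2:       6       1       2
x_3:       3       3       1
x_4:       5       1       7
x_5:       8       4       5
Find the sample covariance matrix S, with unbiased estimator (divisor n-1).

Step 1 — column means:
  mean(A) = (7 + 6 + 3 + 5 + 8) / 5 = 29/5 = 5.8
  mean(B) = (3 + 1 + 3 + 1 + 4) / 5 = 12/5 = 2.4
  mean(C) = (8 + 2 + 1 + 7 + 5) / 5 = 23/5 = 4.6

Step 2 — sample covariance S[i,j] = (1/(n-1)) · Σ_k (x_{k,i} - mean_i) · (x_{k,j} - mean_j), with n-1 = 4.
  S[A,A] = ((1.2)·(1.2) + (0.2)·(0.2) + (-2.8)·(-2.8) + (-0.8)·(-0.8) + (2.2)·(2.2)) / 4 = 14.8/4 = 3.7
  S[A,B] = ((1.2)·(0.6) + (0.2)·(-1.4) + (-2.8)·(0.6) + (-0.8)·(-1.4) + (2.2)·(1.6)) / 4 = 3.4/4 = 0.85
  S[A,C] = ((1.2)·(3.4) + (0.2)·(-2.6) + (-2.8)·(-3.6) + (-0.8)·(2.4) + (2.2)·(0.4)) / 4 = 12.6/4 = 3.15
  S[B,B] = ((0.6)·(0.6) + (-1.4)·(-1.4) + (0.6)·(0.6) + (-1.4)·(-1.4) + (1.6)·(1.6)) / 4 = 7.2/4 = 1.8
  S[B,C] = ((0.6)·(3.4) + (-1.4)·(-2.6) + (0.6)·(-3.6) + (-1.4)·(2.4) + (1.6)·(0.4)) / 4 = 0.8/4 = 0.2
  S[C,C] = ((3.4)·(3.4) + (-2.6)·(-2.6) + (-3.6)·(-3.6) + (2.4)·(2.4) + (0.4)·(0.4)) / 4 = 37.2/4 = 9.3

S is symmetric (S[j,i] = S[i,j]). Assembling:

S = [[3.7, 0.85, 3.15],
 [0.85, 1.8, 0.2],
 [3.15, 0.2, 9.3]]


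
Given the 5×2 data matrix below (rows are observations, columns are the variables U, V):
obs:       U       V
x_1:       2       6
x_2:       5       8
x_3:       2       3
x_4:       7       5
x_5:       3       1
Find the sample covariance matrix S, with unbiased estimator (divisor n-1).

Step 1 — column means:
  mean(U) = (2 + 5 + 2 + 7 + 3) / 5 = 19/5 = 3.8
  mean(V) = (6 + 8 + 3 + 5 + 1) / 5 = 23/5 = 4.6

Step 2 — sample covariance S[i,j] = (1/(n-1)) · Σ_k (x_{k,i} - mean_i) · (x_{k,j} - mean_j), with n-1 = 4.
  S[U,U] = ((-1.8)·(-1.8) + (1.2)·(1.2) + (-1.8)·(-1.8) + (3.2)·(3.2) + (-0.8)·(-0.8)) / 4 = 18.8/4 = 4.7
  S[U,V] = ((-1.8)·(1.4) + (1.2)·(3.4) + (-1.8)·(-1.6) + (3.2)·(0.4) + (-0.8)·(-3.6)) / 4 = 8.6/4 = 2.15
  S[V,V] = ((1.4)·(1.4) + (3.4)·(3.4) + (-1.6)·(-1.6) + (0.4)·(0.4) + (-3.6)·(-3.6)) / 4 = 29.2/4 = 7.3

S is symmetric (S[j,i] = S[i,j]). Assembling:

S = [[4.7, 2.15],
 [2.15, 7.3]]


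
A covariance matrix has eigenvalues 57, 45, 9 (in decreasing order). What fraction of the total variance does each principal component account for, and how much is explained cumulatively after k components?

Step 1 — total variance = trace(Sigma) = Σ λ_i = 57 + 45 + 9 = 111.

Step 2 — fraction explained by component i = λ_i / Σ λ:
  PC1: 57/111 = 0.5135
  PC2: 45/111 = 0.4054
  PC3: 9/111 = 0.0811

Step 3 — cumulative fraction after k components = (λ_1 + ... + λ_k) / Σ λ:
  k = 1: 57/111 = 0.5135
  k = 2: (57 + 45)/111 = 102/111 = 0.9189
  k = 3: (57 + 45 + 9)/111 = 111/111 = 1

Summary (fraction, with percent):

explained: PC1 0.5135 (51.35%), PC2 0.4054 (40.54%), PC3 0.0811 (8.11%);  cumulative: 0.5135, 0.9189, 1


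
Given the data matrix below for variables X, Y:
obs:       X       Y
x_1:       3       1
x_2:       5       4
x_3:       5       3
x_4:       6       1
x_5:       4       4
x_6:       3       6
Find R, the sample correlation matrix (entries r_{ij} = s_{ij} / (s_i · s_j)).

Step 1 — column means:
  mean(X) = (3 + 5 + 5 + 6 + 4 + 3) / 6 = 26/6 = 4.3333
  mean(Y) = (1 + 4 + 3 + 1 + 4 + 6) / 6 = 19/6 = 3.1667

Step 2 — sample variances and covariances s[i,j] = (1/(n-1)) · Σ_k (x_{k,i} - mean_i) · (x_{k,j} - mean_j), with n-1 = 5:
  s[X,X] = ((-1.3333)·(-1.3333) + (0.6667)·(0.6667) + (0.6667)·(0.6667) + (1.6667)·(1.6667) + (-0.3333)·(-0.3333) + (-1.3333)·(-1.3333)) / 5 = 7.3333/5 = 1.4667
  s[X,Y] = ((-1.3333)·(-2.1667) + (0.6667)·(0.8333) + (0.6667)·(-0.1667) + (1.6667)·(-2.1667) + (-0.3333)·(0.8333) + (-1.3333)·(2.8333)) / 5 = -4.3333/5 = -0.8667
  s[Y,Y] = ((-2.1667)·(-2.1667) + (0.8333)·(0.8333) + (-0.1667)·(-0.1667) + (-2.1667)·(-2.1667) + (0.8333)·(0.8333) + (2.8333)·(2.8333)) / 5 = 18.8333/5 = 3.7667
  Sample standard deviations s_i = √(s[i,i]):
  s(X) = √(1.4667) = 1.2111
  s(Y) = √(3.7667) = 1.9408

Step 3 — r_{ij} = s_{ij} / (s_i · s_j):
  r[X,X] = 1 (diagonal).
  r[X,Y] = -0.8667 / (1.2111 · 1.9408) = -0.8667 / 2.3504 = -0.3687
  r[Y,Y] = 1 (diagonal).

R is symmetric with unit diagonal. Assembling:

R = [[1, -0.3687],
 [-0.3687, 1]]


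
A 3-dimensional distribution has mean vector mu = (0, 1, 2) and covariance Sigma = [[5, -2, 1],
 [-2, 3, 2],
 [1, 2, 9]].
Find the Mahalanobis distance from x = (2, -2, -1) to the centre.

Step 1 — centre the observation: (x - mu) = (2, -3, -3).

Step 2 — invert Sigma (cofactor / det for 3×3, or solve directly):
  Sigma^{-1} = [[0.3382, 0.2941, -0.1029],
 [0.2941, 0.6471, -0.1765],
 [-0.1029, -0.1765, 0.1618]].

Step 3 — form the quadratic (x - mu)^T · Sigma^{-1} · (x - mu):
  Sigma^{-1} · (x - mu) = (0.1029, -0.8235, -0.1618).
  (x - mu)^T · [Sigma^{-1} · (x - mu)] = (2)·(0.1029) + (-3)·(-0.8235) + (-3)·(-0.1618) = 3.1618.

Step 4 — take square root: d = √(3.1618) ≈ 1.7781.

d(x, mu) = √(3.1618) ≈ 1.7781


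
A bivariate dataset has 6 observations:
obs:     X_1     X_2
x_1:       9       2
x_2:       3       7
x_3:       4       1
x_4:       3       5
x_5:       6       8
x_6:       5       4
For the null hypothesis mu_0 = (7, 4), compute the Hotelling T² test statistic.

Step 1 — sample mean vector:
  mean(X_1) = (9 + 3 + 4 + 3 + 6 + 5) / 6 = 30/6 = 5
  mean(X_2) = (2 + 7 + 1 + 5 + 8 + 4) / 6 = 27/6 = 4.5
  x̄ = (5, 4.5),  deviation x̄ - mu_0 = (5, 4.5) - (7, 4) = (-2, 0.5).

Step 2 — sample covariance matrix, S[i,j] = (1/(n-1)) · Σ_k (x_{k,i} - mean_i) · (x_{k,j} - mean_j), divisor n-1 = 5:
  S[X_1,X_1] = ((4)·(4) + (-2)·(-2) + (-1)·(-1) + (-2)·(-2) + (1)·(1) + (0)·(0)) / 5 = 26/5 = 5.2
  S[X_1,X_2] = ((4)·(-2.5) + (-2)·(2.5) + (-1)·(-3.5) + (-2)·(0.5) + (1)·(3.5) + (0)·(-0.5)) / 5 = -9/5 = -1.8
  S[X_2,X_2] = ((-2.5)·(-2.5) + (2.5)·(2.5) + (-3.5)·(-3.5) + (0.5)·(0.5) + (3.5)·(3.5) + (-0.5)·(-0.5)) / 5 = 37.5/5 = 7.5
  S = [[5.2, -1.8],
 [-1.8, 7.5]].

Step 3 — invert S. det(S) = 5.2·7.5 - (-1.8)² = 35.76.
  S^{-1} = (1/det) · [[d, -b], [-b, a]] = [[0.2097, 0.0503],
 [0.0503, 0.1454]].

Step 4 — quadratic form (x̄ - mu_0)^T · S^{-1} · (x̄ - mu_0):
  S^{-1} · (x̄ - mu_0) = (-0.3943, -0.028),
  (x̄ - mu_0)^T · [...] = (-2)·(-0.3943) + (0.5)·(-0.028) = 0.7746.

Step 5 — scale by n: T² = 6 · 0.7746 = 4.6477.

T² ≈ 4.6477


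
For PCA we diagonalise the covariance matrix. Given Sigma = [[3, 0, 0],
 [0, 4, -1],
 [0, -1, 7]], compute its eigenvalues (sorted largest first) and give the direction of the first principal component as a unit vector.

Step 1 — characteristic polynomial p(λ) = det(λI - Sigma) = λ³ - tr·λ² + c_1·λ - det, where tr = trace, c_1 = sum of the principal 2×2 minors, det = det(Sigma):
  tr = 3 + 4 + 7 = 14,
  c_1 = (3·4 - (0)²) + (3·7 - (0)²) + (4·7 - (-1)²) = 12 + 21 + 27 = 60,
  det = 3·(4·7 - (-1)²) - (0)·((0)·7 - (-1)·(0)) + (0)·((0)·(-1) - 4·(0)) = 3·(27) - (0)·(0) + (0)·(0) = 81.
  So p(λ) = λ³ - 14λ² + 60λ - 81.
Step 2 — look for an integer root (rational root theorem: any rational root is an integer divisor of 81). Testing λ = 3:
  p(3) = 27 - 126 + 180 - 81 = 0  ✓
  Dividing out (λ - 3): p(λ) = (λ - 3)(λ² - 11λ + 27).
Step 3 — remaining eigenvalues from the quadratic λ² - 11λ + 27 = 0:
  Δ = 11² - 4·27 = 121 - 108 = 13,  λ = (11 ± √13)/2 = (11 ± 3.6056)/2 ≈ 7.3028 or 3.6972.
  Sorted: λ_1 = 7.3028,  λ_2 = 3.6972,  λ_3 = 3  (check: sum = 14 = tr ✓).

Step 4 — unit eigenvector for λ_1 ≈ 7.3028: v spans the null space of (Sigma - λ_1 I), whose rows are
  r_1 = (-4.3028, 0, 0),  r_2 = (0, -3.3028, -1),  r_3 = (0, -1, -0.3028).
  v is orthogonal to every row, so take v ∝ r_1 × r_2 = ((0)·(-1) - (0)·(-3.3028), (0)·(0) - (-4.3028)·(-1), (-4.3028)·(-3.3028) - (0)·(0)) ≈ (0, -4.3028, 14.2111).
  Rescale (multiply by -1 so the first nonzero entry is positive): u = (0, 4.3028, -14.2111).
  ||u|| = √((0)² + (4.3028)² + (-14.2111)²) = √(220.4693) ≈ 14.8482,  v_1 = u/||u|| ≈ (0, 0.2898, -0.9571) (||v_1|| = 1).

λ_1 = 7.3028,  λ_2 = 3.6972,  λ_3 = 3;  v_1 ≈ (0, 0.2898, -0.9571)


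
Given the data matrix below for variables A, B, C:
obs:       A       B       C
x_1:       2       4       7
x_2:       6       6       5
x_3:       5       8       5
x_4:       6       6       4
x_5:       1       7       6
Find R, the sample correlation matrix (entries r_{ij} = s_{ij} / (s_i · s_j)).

Step 1 — column means:
  mean(A) = (2 + 6 + 5 + 6 + 1) / 5 = 20/5 = 4
  mean(B) = (4 + 6 + 8 + 6 + 7) / 5 = 31/5 = 6.2
  mean(C) = (7 + 5 + 5 + 4 + 6) / 5 = 27/5 = 5.4

Step 2 — sample variances and covariances s[i,j] = (1/(n-1)) · Σ_k (x_{k,i} - mean_i) · (x_{k,j} - mean_j), with n-1 = 4:
  s[A,A] = ((-2)·(-2) + (2)·(2) + (1)·(1) + (2)·(2) + (-3)·(-3)) / 4 = 22/4 = 5.5
  s[A,B] = ((-2)·(-2.2) + (2)·(-0.2) + (1)·(1.8) + (2)·(-0.2) + (-3)·(0.8)) / 4 = 3/4 = 0.75
  s[A,C] = ((-2)·(1.6) + (2)·(-0.4) + (1)·(-0.4) + (2)·(-1.4) + (-3)·(0.6)) / 4 = -9/4 = -2.25
  s[B,B] = ((-2.2)·(-2.2) + (-0.2)·(-0.2) + (1.8)·(1.8) + (-0.2)·(-0.2) + (0.8)·(0.8)) / 4 = 8.8/4 = 2.2
  s[B,C] = ((-2.2)·(1.6) + (-0.2)·(-0.4) + (1.8)·(-0.4) + (-0.2)·(-1.4) + (0.8)·(0.6)) / 4 = -3.4/4 = -0.85
  s[C,C] = ((1.6)·(1.6) + (-0.4)·(-0.4) + (-0.4)·(-0.4) + (-1.4)·(-1.4) + (0.6)·(0.6)) / 4 = 5.2/4 = 1.3
  Sample standard deviations s_i = √(s[i,i]):
  s(A) = √(5.5) = 2.3452
  s(B) = √(2.2) = 1.4832
  s(C) = √(1.3) = 1.1402

Step 3 — r_{ij} = s_{ij} / (s_i · s_j):
  r[A,A] = 1 (diagonal).
  r[A,B] = 0.75 / (2.3452 · 1.4832) = 0.75 / 3.4785 = 0.2156
  r[A,C] = -2.25 / (2.3452 · 1.1402) = -2.25 / 2.6739 = -0.8415
  r[B,B] = 1 (diagonal).
  r[B,C] = -0.85 / (1.4832 · 1.1402) = -0.85 / 1.6912 = -0.5026
  r[C,C] = 1 (diagonal).

R is symmetric with unit diagonal. Assembling:

R = [[1, 0.2156, -0.8415],
 [0.2156, 1, -0.5026],
 [-0.8415, -0.5026, 1]]


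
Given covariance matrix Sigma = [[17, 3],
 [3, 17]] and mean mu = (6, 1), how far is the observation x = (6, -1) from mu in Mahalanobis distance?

Step 1 — centre the observation: (x - mu) = (0, -2).

Step 2 — invert Sigma. det(Sigma) = 17·17 - (3)² = 280.
  Sigma^{-1} = (1/det) · [[d, -b], [-b, a]] = [[0.0607, -0.0107],
 [-0.0107, 0.0607]].

Step 3 — form the quadratic (x - mu)^T · Sigma^{-1} · (x - mu):
  Sigma^{-1} · (x - mu) = (0.0214, -0.1214).
  (x - mu)^T · [Sigma^{-1} · (x - mu)] = (0)·(0.0214) + (-2)·(-0.1214) = 0.2429.

Step 4 — take square root: d = √(0.2429) ≈ 0.4928.

d(x, mu) = √(0.2429) ≈ 0.4928


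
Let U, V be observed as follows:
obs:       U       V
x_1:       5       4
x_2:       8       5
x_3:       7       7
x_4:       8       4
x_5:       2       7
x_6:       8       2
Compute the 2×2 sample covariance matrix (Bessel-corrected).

Step 1 — column means:
  mean(U) = (5 + 8 + 7 + 8 + 2 + 8) / 6 = 38/6 = 6.3333
  mean(V) = (4 + 5 + 7 + 4 + 7 + 2) / 6 = 29/6 = 4.8333

Step 2 — sample covariance S[i,j] = (1/(n-1)) · Σ_k (x_{k,i} - mean_i) · (x_{k,j} - mean_j), with n-1 = 5.
  S[U,U] = ((-1.3333)·(-1.3333) + (1.6667)·(1.6667) + (0.6667)·(0.6667) + (1.6667)·(1.6667) + (-4.3333)·(-4.3333) + (1.6667)·(1.6667)) / 5 = 29.3333/5 = 5.8667
  S[U,V] = ((-1.3333)·(-0.8333) + (1.6667)·(0.1667) + (0.6667)·(2.1667) + (1.6667)·(-0.8333) + (-4.3333)·(2.1667) + (1.6667)·(-2.8333)) / 5 = -12.6667/5 = -2.5333
  S[V,V] = ((-0.8333)·(-0.8333) + (0.1667)·(0.1667) + (2.1667)·(2.1667) + (-0.8333)·(-0.8333) + (2.1667)·(2.1667) + (-2.8333)·(-2.8333)) / 5 = 18.8333/5 = 3.7667

S is symmetric (S[j,i] = S[i,j]). Assembling:

S = [[5.8667, -2.5333],
 [-2.5333, 3.7667]]


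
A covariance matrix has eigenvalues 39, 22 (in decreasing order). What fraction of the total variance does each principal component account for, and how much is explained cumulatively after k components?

Step 1 — total variance = trace(Sigma) = Σ λ_i = 39 + 22 = 61.

Step 2 — fraction explained by component i = λ_i / Σ λ:
  PC1: 39/61 = 0.6393
  PC2: 22/61 = 0.3607

Step 3 — cumulative fraction after k components = (λ_1 + ... + λ_k) / Σ λ:
  k = 1: 39/61 = 0.6393
  k = 2: (39 + 22)/61 = 61/61 = 1

Summary (fraction, with percent):

explained: PC1 0.6393 (63.93%), PC2 0.3607 (36.07%);  cumulative: 0.6393, 1


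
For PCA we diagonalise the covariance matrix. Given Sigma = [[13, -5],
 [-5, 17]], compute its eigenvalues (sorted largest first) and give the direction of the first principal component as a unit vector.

Step 1 — characteristic polynomial of 2×2 Sigma:
  det(Sigma - λI) = λ² - trace · λ + det = 0.
  trace = 13 + 17 = 30, det = 13·17 - (-5)² = 196.
Step 2 — discriminant:
  Δ = trace² - 4·det = 900 - 784 = 116.
Step 3 — eigenvalues:
  λ = (trace ± √Δ)/2 = (30 ± 10.7703)/2,
  λ_1 = 20.3852,  λ_2 = 9.6148.

Step 4 — unit eigenvector for λ_1: solve (Sigma - λ_1 I)v = 0. First row:
  (13 - 20.3852)·v_x + (-5)·v_y = 0, i.e. (-7.3852)·v_x + (-5)·v_y = 0,
  so v ∝ (b, λ_1 - a) = (-5, 7.3852); multiply by -1 so the first entry is positive: u = (5, -7.3852).
  ||u|| = √((5)² + (-7.3852)²) = √(79.5407) ≈ 8.9186,
  v_1 = u/||u|| ≈ (0.5606, -0.8281) (||v_1|| = 1).

λ_1 = 20.3852,  λ_2 = 9.6148;  v_1 ≈ (0.5606, -0.8281)


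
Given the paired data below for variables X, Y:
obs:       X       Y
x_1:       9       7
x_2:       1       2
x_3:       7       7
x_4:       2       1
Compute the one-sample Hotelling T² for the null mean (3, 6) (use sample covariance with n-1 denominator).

Step 1 — sample mean vector:
  mean(X) = (9 + 1 + 7 + 2) / 4 = 19/4 = 4.75
  mean(Y) = (7 + 2 + 7 + 1) / 4 = 17/4 = 4.25
  x̄ = (4.75, 4.25),  deviation x̄ - mu_0 = (4.75, 4.25) - (3, 6) = (1.75, -1.75).

Step 2 — sample covariance matrix, S[i,j] = (1/(n-1)) · Σ_k (x_{k,i} - mean_i) · (x_{k,j} - mean_j), divisor n-1 = 3:
  S[X,X] = ((4.25)·(4.25) + (-3.75)·(-3.75) + (2.25)·(2.25) + (-2.75)·(-2.75)) / 3 = 44.75/3 = 14.9167
  S[X,Y] = ((4.25)·(2.75) + (-3.75)·(-2.25) + (2.25)·(2.75) + (-2.75)·(-3.25)) / 3 = 35.25/3 = 11.75
  S[Y,Y] = ((2.75)·(2.75) + (-2.25)·(-2.25) + (2.75)·(2.75) + (-3.25)·(-3.25)) / 3 = 30.75/3 = 10.25
  S = [[14.9167, 11.75],
 [11.75, 10.25]].

Step 3 — invert S. det(S) = 14.9167·10.25 - (11.75)² = 14.8333.
  S^{-1} = (1/det) · [[d, -b], [-b, a]] = [[0.691, -0.7921],
 [-0.7921, 1.0056]].

Step 4 — quadratic form (x̄ - mu_0)^T · S^{-1} · (x̄ - mu_0):
  S^{-1} · (x̄ - mu_0) = (2.5955, -3.1461),
  (x̄ - mu_0)^T · [...] = (1.75)·(2.5955) + (-1.75)·(-3.1461) = 10.0478.

Step 5 — scale by n: T² = 4 · 10.0478 = 40.191.

T² ≈ 40.191


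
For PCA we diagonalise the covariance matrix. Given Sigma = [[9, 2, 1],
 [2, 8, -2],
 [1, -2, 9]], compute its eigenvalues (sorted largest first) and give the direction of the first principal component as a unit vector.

Step 1 — characteristic polynomial p(λ) = det(λI - Sigma) = λ³ - tr·λ² + c_1·λ - det, where tr = trace, c_1 = sum of the principal 2×2 minors, det = det(Sigma):
  tr = 9 + 8 + 9 = 26,
  c_1 = (9·8 - (2)²) + (9·9 - (1)²) + (8·9 - (-2)²) = 68 + 80 + 68 = 216,
  det = 9·(8·9 - (-2)²) - (2)·((2)·9 - (-2)·(1)) + (1)·((2)·(-2) - 8·(1)) = 9·(68) - (2)·(20) + (1)·(-12) = 560.
  So p(λ) = λ³ - 26λ² + 216λ - 560.
Step 2 — look for an integer root (rational root theorem: any rational root is an integer divisor of 560). Testing λ = 10:
  p(10) = 1000 - 2600 + 2160 - 560 = 0  ✓
  Dividing out (λ - 10): p(λ) = (λ - 10)(λ² - 16λ + 56).
Step 3 — remaining eigenvalues from the quadratic λ² - 16λ + 56 = 0:
  Δ = 16² - 4·56 = 256 - 224 = 32,  λ = (16 ± √32)/2 = (16 ± 5.6569)/2 ≈ 10.8284 or 5.1716.
  Sorted: λ_1 = 10.8284,  λ_2 = 10,  λ_3 = 5.1716  (check: sum = 26 = tr ✓).

Step 4 — unit eigenvector for λ_1 ≈ 10.8284: v spans the null space of (Sigma - λ_1 I), whose rows are
  r_1 = (-1.8284, 2, 1),  r_2 = (2, -2.8284, -2),  r_3 = (1, -2, -1.8284).
  v is orthogonal to every row, so take v ∝ r_1 × r_2 = ((2)·(-2) - (1)·(-2.8284), (1)·(2) - (-1.8284)·(-2), (-1.8284)·(-2.8284) - (2)·(2)) ≈ (-1.1716, -1.6569, 1.1716).
  Rescale (multiply by -1 so the first nonzero entry is positive): u = (1.1716, 1.6569, -1.1716).
  ||u|| = √((1.1716)² + (1.6569)² + (-1.1716)²) = √(5.4903) ≈ 2.3431,  v_1 = u/||u|| ≈ (0.5, 0.7071, -0.5) (||v_1|| = 1).

λ_1 = 10.8284,  λ_2 = 10,  λ_3 = 5.1716;  v_1 ≈ (0.5, 0.7071, -0.5)


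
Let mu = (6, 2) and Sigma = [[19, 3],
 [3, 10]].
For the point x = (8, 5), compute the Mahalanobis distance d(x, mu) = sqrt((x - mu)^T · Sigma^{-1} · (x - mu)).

Step 1 — centre the observation: (x - mu) = (2, 3).

Step 2 — invert Sigma. det(Sigma) = 19·10 - (3)² = 181.
  Sigma^{-1} = (1/det) · [[d, -b], [-b, a]] = [[0.0552, -0.0166],
 [-0.0166, 0.105]].

Step 3 — form the quadratic (x - mu)^T · Sigma^{-1} · (x - mu):
  Sigma^{-1} · (x - mu) = (0.0608, 0.2818).
  (x - mu)^T · [Sigma^{-1} · (x - mu)] = (2)·(0.0608) + (3)·(0.2818) = 0.9669.

Step 4 — take square root: d = √(0.9669) ≈ 0.9833.

d(x, mu) = √(0.9669) ≈ 0.9833


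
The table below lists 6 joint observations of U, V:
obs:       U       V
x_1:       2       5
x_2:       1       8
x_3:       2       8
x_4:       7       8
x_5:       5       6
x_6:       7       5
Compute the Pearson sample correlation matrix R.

Step 1 — column means:
  mean(U) = (2 + 1 + 2 + 7 + 5 + 7) / 6 = 24/6 = 4
  mean(V) = (5 + 8 + 8 + 8 + 6 + 5) / 6 = 40/6 = 6.6667

Step 2 — sample variances and covariances s[i,j] = (1/(n-1)) · Σ_k (x_{k,i} - mean_i) · (x_{k,j} - mean_j), with n-1 = 5:
  s[U,U] = ((-2)·(-2) + (-3)·(-3) + (-2)·(-2) + (3)·(3) + (1)·(1) + (3)·(3)) / 5 = 36/5 = 7.2
  s[U,V] = ((-2)·(-1.6667) + (-3)·(1.3333) + (-2)·(1.3333) + (3)·(1.3333) + (1)·(-0.6667) + (3)·(-1.6667)) / 5 = -5/5 = -1
  s[V,V] = ((-1.6667)·(-1.6667) + (1.3333)·(1.3333) + (1.3333)·(1.3333) + (1.3333)·(1.3333) + (-0.6667)·(-0.6667) + (-1.6667)·(-1.6667)) / 5 = 11.3333/5 = 2.2667
  Sample standard deviations s_i = √(s[i,i]):
  s(U) = √(7.2) = 2.6833
  s(V) = √(2.2667) = 1.5055

Step 3 — r_{ij} = s_{ij} / (s_i · s_j):
  r[U,U] = 1 (diagonal).
  r[U,V] = -1 / (2.6833 · 1.5055) = -1 / 4.0398 = -0.2475
  r[V,V] = 1 (diagonal).

R is symmetric with unit diagonal. Assembling:

R = [[1, -0.2475],
 [-0.2475, 1]]


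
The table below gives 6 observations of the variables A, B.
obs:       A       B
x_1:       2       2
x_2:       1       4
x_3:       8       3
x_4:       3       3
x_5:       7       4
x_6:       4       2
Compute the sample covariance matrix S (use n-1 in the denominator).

Step 1 — column means:
  mean(A) = (2 + 1 + 8 + 3 + 7 + 4) / 6 = 25/6 = 4.1667
  mean(B) = (2 + 4 + 3 + 3 + 4 + 2) / 6 = 18/6 = 3

Step 2 — sample covariance S[i,j] = (1/(n-1)) · Σ_k (x_{k,i} - mean_i) · (x_{k,j} - mean_j), with n-1 = 5.
  S[A,A] = ((-2.1667)·(-2.1667) + (-3.1667)·(-3.1667) + (3.8333)·(3.8333) + (-1.1667)·(-1.1667) + (2.8333)·(2.8333) + (-0.1667)·(-0.1667)) / 5 = 38.8333/5 = 7.7667
  S[A,B] = ((-2.1667)·(-1) + (-3.1667)·(1) + (3.8333)·(0) + (-1.1667)·(0) + (2.8333)·(1) + (-0.1667)·(-1)) / 5 = 2/5 = 0.4
  S[B,B] = ((-1)·(-1) + (1)·(1) + (0)·(0) + (0)·(0) + (1)·(1) + (-1)·(-1)) / 5 = 4/5 = 0.8

S is symmetric (S[j,i] = S[i,j]). Assembling:

S = [[7.7667, 0.4],
 [0.4, 0.8]]


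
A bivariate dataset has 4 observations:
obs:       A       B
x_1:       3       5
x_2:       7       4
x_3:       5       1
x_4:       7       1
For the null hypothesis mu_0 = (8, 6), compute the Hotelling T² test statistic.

Step 1 — sample mean vector:
  mean(A) = (3 + 7 + 5 + 7) / 4 = 22/4 = 5.5
  mean(B) = (5 + 4 + 1 + 1) / 4 = 11/4 = 2.75
  x̄ = (5.5, 2.75),  deviation x̄ - mu_0 = (5.5, 2.75) - (8, 6) = (-2.5, -3.25).

Step 2 — sample covariance matrix, S[i,j] = (1/(n-1)) · Σ_k (x_{k,i} - mean_i) · (x_{k,j} - mean_j), divisor n-1 = 3:
  S[A,A] = ((-2.5)·(-2.5) + (1.5)·(1.5) + (-0.5)·(-0.5) + (1.5)·(1.5)) / 3 = 11/3 = 3.6667
  S[A,B] = ((-2.5)·(2.25) + (1.5)·(1.25) + (-0.5)·(-1.75) + (1.5)·(-1.75)) / 3 = -5.5/3 = -1.8333
  S[B,B] = ((2.25)·(2.25) + (1.25)·(1.25) + (-1.75)·(-1.75) + (-1.75)·(-1.75)) / 3 = 12.75/3 = 4.25
  S = [[3.6667, -1.8333],
 [-1.8333, 4.25]].

Step 3 — invert S. det(S) = 3.6667·4.25 - (-1.8333)² = 12.2222.
  S^{-1} = (1/det) · [[d, -b], [-b, a]] = [[0.3477, 0.15],
 [0.15, 0.3]].

Step 4 — quadratic form (x̄ - mu_0)^T · S^{-1} · (x̄ - mu_0):
  S^{-1} · (x̄ - mu_0) = (-1.3568, -1.35),
  (x̄ - mu_0)^T · [...] = (-2.5)·(-1.3568) + (-3.25)·(-1.35) = 7.7795.

Step 5 — scale by n: T² = 4 · 7.7795 = 31.1182.

T² ≈ 31.1182


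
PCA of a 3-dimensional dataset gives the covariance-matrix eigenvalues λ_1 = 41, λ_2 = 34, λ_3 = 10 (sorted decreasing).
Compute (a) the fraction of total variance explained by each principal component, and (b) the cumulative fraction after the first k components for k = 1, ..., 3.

Step 1 — total variance = trace(Sigma) = Σ λ_i = 41 + 34 + 10 = 85.

Step 2 — fraction explained by component i = λ_i / Σ λ:
  PC1: 41/85 = 0.4824
  PC2: 34/85 = 0.4
  PC3: 10/85 = 0.1176

Step 3 — cumulative fraction after k components = (λ_1 + ... + λ_k) / Σ λ:
  k = 1: 41/85 = 0.4824
  k = 2: (41 + 34)/85 = 75/85 = 0.8824
  k = 3: (41 + 34 + 10)/85 = 85/85 = 1

Summary (fraction, with percent):

explained: PC1 0.4824 (48.24%), PC2 0.4 (40%), PC3 0.1176 (11.76%);  cumulative: 0.4824, 0.8824, 1


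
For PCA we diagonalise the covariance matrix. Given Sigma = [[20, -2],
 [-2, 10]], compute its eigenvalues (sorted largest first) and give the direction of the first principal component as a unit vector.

Step 1 — characteristic polynomial of 2×2 Sigma:
  det(Sigma - λI) = λ² - trace · λ + det = 0.
  trace = 20 + 10 = 30, det = 20·10 - (-2)² = 196.
Step 2 — discriminant:
  Δ = trace² - 4·det = 900 - 784 = 116.
Step 3 — eigenvalues:
  λ = (trace ± √Δ)/2 = (30 ± 10.7703)/2,
  λ_1 = 20.3852,  λ_2 = 9.6148.

Step 4 — unit eigenvector for λ_1: solve (Sigma - λ_1 I)v = 0. First row:
  (20 - 20.3852)·v_x + (-2)·v_y = 0, i.e. (-0.3852)·v_x + (-2)·v_y = 0,
  so v ∝ (b, λ_1 - a) = (-2, 0.3852); multiply by -1 so the first entry is positive: u = (2, -0.3852).
  ||u|| = √((2)² + (-0.3852)²) = √(4.1484) ≈ 2.0368,
  v_1 = u/||u|| ≈ (0.982, -0.1891) (||v_1|| = 1).

λ_1 = 20.3852,  λ_2 = 9.6148;  v_1 ≈ (0.982, -0.1891)


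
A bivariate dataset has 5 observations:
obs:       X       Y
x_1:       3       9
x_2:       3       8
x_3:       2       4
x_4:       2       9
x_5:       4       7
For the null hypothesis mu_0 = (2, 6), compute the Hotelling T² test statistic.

Step 1 — sample mean vector:
  mean(X) = (3 + 3 + 2 + 2 + 4) / 5 = 14/5 = 2.8
  mean(Y) = (9 + 8 + 4 + 9 + 7) / 5 = 37/5 = 7.4
  x̄ = (2.8, 7.4),  deviation x̄ - mu_0 = (2.8, 7.4) - (2, 6) = (0.8, 1.4).

Step 2 — sample covariance matrix, S[i,j] = (1/(n-1)) · Σ_k (x_{k,i} - mean_i) · (x_{k,j} - mean_j), divisor n-1 = 4:
  S[X,X] = ((0.2)·(0.2) + (0.2)·(0.2) + (-0.8)·(-0.8) + (-0.8)·(-0.8) + (1.2)·(1.2)) / 4 = 2.8/4 = 0.7
  S[X,Y] = ((0.2)·(1.6) + (0.2)·(0.6) + (-0.8)·(-3.4) + (-0.8)·(1.6) + (1.2)·(-0.4)) / 4 = 1.4/4 = 0.35
  S[Y,Y] = ((1.6)·(1.6) + (0.6)·(0.6) + (-3.4)·(-3.4) + (1.6)·(1.6) + (-0.4)·(-0.4)) / 4 = 17.2/4 = 4.3
  S = [[0.7, 0.35],
 [0.35, 4.3]].

Step 3 — invert S. det(S) = 0.7·4.3 - (0.35)² = 2.8875.
  S^{-1} = (1/det) · [[d, -b], [-b, a]] = [[1.4892, -0.1212],
 [-0.1212, 0.2424]].

Step 4 — quadratic form (x̄ - mu_0)^T · S^{-1} · (x̄ - mu_0):
  S^{-1} · (x̄ - mu_0) = (1.0216, 0.2424),
  (x̄ - mu_0)^T · [...] = (0.8)·(1.0216) + (1.4)·(0.2424) = 1.1567.

Step 5 — scale by n: T² = 5 · 1.1567 = 5.7835.

T² ≈ 5.7835


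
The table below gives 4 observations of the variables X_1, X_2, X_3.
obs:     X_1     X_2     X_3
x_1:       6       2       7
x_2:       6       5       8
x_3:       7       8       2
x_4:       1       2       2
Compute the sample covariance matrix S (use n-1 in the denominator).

Step 1 — column means:
  mean(X_1) = (6 + 6 + 7 + 1) / 4 = 20/4 = 5
  mean(X_2) = (2 + 5 + 8 + 2) / 4 = 17/4 = 4.25
  mean(X_3) = (7 + 8 + 2 + 2) / 4 = 19/4 = 4.75

Step 2 — sample covariance S[i,j] = (1/(n-1)) · Σ_k (x_{k,i} - mean_i) · (x_{k,j} - mean_j), with n-1 = 3.
  S[X_1,X_1] = ((1)·(1) + (1)·(1) + (2)·(2) + (-4)·(-4)) / 3 = 22/3 = 7.3333
  S[X_1,X_2] = ((1)·(-2.25) + (1)·(0.75) + (2)·(3.75) + (-4)·(-2.25)) / 3 = 15/3 = 5
  S[X_1,X_3] = ((1)·(2.25) + (1)·(3.25) + (2)·(-2.75) + (-4)·(-2.75)) / 3 = 11/3 = 3.6667
  S[X_2,X_2] = ((-2.25)·(-2.25) + (0.75)·(0.75) + (3.75)·(3.75) + (-2.25)·(-2.25)) / 3 = 24.75/3 = 8.25
  S[X_2,X_3] = ((-2.25)·(2.25) + (0.75)·(3.25) + (3.75)·(-2.75) + (-2.25)·(-2.75)) / 3 = -6.75/3 = -2.25
  S[X_3,X_3] = ((2.25)·(2.25) + (3.25)·(3.25) + (-2.75)·(-2.75) + (-2.75)·(-2.75)) / 3 = 30.75/3 = 10.25

S is symmetric (S[j,i] = S[i,j]). Assembling:

S = [[7.3333, 5, 3.6667],
 [5, 8.25, -2.25],
 [3.6667, -2.25, 10.25]]


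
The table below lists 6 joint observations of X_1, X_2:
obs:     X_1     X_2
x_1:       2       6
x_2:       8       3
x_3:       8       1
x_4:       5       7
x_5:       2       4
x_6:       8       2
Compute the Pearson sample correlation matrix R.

Step 1 — column means:
  mean(X_1) = (2 + 8 + 8 + 5 + 2 + 8) / 6 = 33/6 = 5.5
  mean(X_2) = (6 + 3 + 1 + 7 + 4 + 2) / 6 = 23/6 = 3.8333

Step 2 — sample variances and covariances s[i,j] = (1/(n-1)) · Σ_k (x_{k,i} - mean_i) · (x_{k,j} - mean_j), with n-1 = 5:
  s[X_1,X_1] = ((-3.5)·(-3.5) + (2.5)·(2.5) + (2.5)·(2.5) + (-0.5)·(-0.5) + (-3.5)·(-3.5) + (2.5)·(2.5)) / 5 = 43.5/5 = 8.7
  s[X_1,X_2] = ((-3.5)·(2.1667) + (2.5)·(-0.8333) + (2.5)·(-2.8333) + (-0.5)·(3.1667) + (-3.5)·(0.1667) + (2.5)·(-1.8333)) / 5 = -23.5/5 = -4.7
  s[X_2,X_2] = ((2.1667)·(2.1667) + (-0.8333)·(-0.8333) + (-2.8333)·(-2.8333) + (3.1667)·(3.1667) + (0.1667)·(0.1667) + (-1.8333)·(-1.8333)) / 5 = 26.8333/5 = 5.3667
  Sample standard deviations s_i = √(s[i,i]):
  s(X_1) = √(8.7) = 2.9496
  s(X_2) = √(5.3667) = 2.3166

Step 3 — r_{ij} = s_{ij} / (s_i · s_j):
  r[X_1,X_1] = 1 (diagonal).
  r[X_1,X_2] = -4.7 / (2.9496 · 2.3166) = -4.7 / 6.833 = -0.6878
  r[X_2,X_2] = 1 (diagonal).

R is symmetric with unit diagonal. Assembling:

R = [[1, -0.6878],
 [-0.6878, 1]]


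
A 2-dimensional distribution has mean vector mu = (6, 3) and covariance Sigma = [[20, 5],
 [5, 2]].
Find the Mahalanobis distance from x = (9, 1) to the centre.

Step 1 — centre the observation: (x - mu) = (3, -2).

Step 2 — invert Sigma. det(Sigma) = 20·2 - (5)² = 15.
  Sigma^{-1} = (1/det) · [[d, -b], [-b, a]] = [[0.1333, -0.3333],
 [-0.3333, 1.3333]].

Step 3 — form the quadratic (x - mu)^T · Sigma^{-1} · (x - mu):
  Sigma^{-1} · (x - mu) = (1.0667, -3.6667).
  (x - mu)^T · [Sigma^{-1} · (x - mu)] = (3)·(1.0667) + (-2)·(-3.6667) = 10.5333.

Step 4 — take square root: d = √(10.5333) ≈ 3.2455.

d(x, mu) = √(10.5333) ≈ 3.2455


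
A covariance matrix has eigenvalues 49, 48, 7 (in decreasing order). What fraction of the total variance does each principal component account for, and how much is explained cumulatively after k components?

Step 1 — total variance = trace(Sigma) = Σ λ_i = 49 + 48 + 7 = 104.

Step 2 — fraction explained by component i = λ_i / Σ λ:
  PC1: 49/104 = 0.4712
  PC2: 48/104 = 0.4615
  PC3: 7/104 = 0.0673

Step 3 — cumulative fraction after k components = (λ_1 + ... + λ_k) / Σ λ:
  k = 1: 49/104 = 0.4712
  k = 2: (49 + 48)/104 = 97/104 = 0.9327
  k = 3: (49 + 48 + 7)/104 = 104/104 = 1

Summary (fraction, with percent):

explained: PC1 0.4712 (47.12%), PC2 0.4615 (46.15%), PC3 0.0673 (6.73%);  cumulative: 0.4712, 0.9327, 1


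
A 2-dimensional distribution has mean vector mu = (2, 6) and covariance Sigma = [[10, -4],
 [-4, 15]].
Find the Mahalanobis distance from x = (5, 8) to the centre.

Step 1 — centre the observation: (x - mu) = (3, 2).

Step 2 — invert Sigma. det(Sigma) = 10·15 - (-4)² = 134.
  Sigma^{-1} = (1/det) · [[d, -b], [-b, a]] = [[0.1119, 0.0299],
 [0.0299, 0.0746]].

Step 3 — form the quadratic (x - mu)^T · Sigma^{-1} · (x - mu):
  Sigma^{-1} · (x - mu) = (0.3955, 0.2388).
  (x - mu)^T · [Sigma^{-1} · (x - mu)] = (3)·(0.3955) + (2)·(0.2388) = 1.6642.

Step 4 — take square root: d = √(1.6642) ≈ 1.29.

d(x, mu) = √(1.6642) ≈ 1.29
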